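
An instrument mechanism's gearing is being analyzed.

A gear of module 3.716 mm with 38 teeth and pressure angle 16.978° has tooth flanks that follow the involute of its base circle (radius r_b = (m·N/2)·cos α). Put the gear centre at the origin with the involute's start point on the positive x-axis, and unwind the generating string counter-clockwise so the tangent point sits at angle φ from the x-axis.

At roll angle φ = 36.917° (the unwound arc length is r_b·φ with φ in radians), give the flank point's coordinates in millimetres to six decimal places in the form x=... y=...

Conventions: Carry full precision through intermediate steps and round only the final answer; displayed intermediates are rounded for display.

class = single-mesh tooth geometry [base-circle involute, m = 3.716, 38T]
pitch radius r_p = m·N/2 = 3.716·38/2 = 70.604000
base radius r_b = r_p·cos α = 70.604000·cos 16.978° = 67.526862
roll angle φ = 36.917° = 0.64432320 rad
x = r_b·(cos φ + φ·sin φ) = 80.122244
y = r_b·(sin φ − φ·cos φ) = 5.774688

x=80.122244 y=5.774688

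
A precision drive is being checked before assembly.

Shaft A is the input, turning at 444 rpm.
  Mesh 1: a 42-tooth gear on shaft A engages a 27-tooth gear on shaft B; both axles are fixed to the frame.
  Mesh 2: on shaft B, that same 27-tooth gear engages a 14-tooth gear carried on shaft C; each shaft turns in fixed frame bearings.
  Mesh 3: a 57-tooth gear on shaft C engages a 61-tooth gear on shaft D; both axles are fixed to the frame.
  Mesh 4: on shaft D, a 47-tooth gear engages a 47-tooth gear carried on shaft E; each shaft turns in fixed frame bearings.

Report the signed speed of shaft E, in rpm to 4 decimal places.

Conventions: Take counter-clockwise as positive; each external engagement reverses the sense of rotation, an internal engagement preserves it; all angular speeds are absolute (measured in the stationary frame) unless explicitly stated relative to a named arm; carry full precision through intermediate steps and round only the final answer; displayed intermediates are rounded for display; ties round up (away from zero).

class = fixed-axis compound train [4 meshes; 4 ratios multiply, 4 sense flips]
mesh 1 [42T→27T]: ω = 444.0000×42/27 = 690.6667 rpm, sense flips to −
mesh 2 [27T→14T]: ω = 690.6667×27/14 = 1332.0000 rpm, sense flips to +
mesh 3 [57T→61T]: ω = 1332.0000×57/61 = 1244.6557 rpm, sense flips to −
mesh 4 [47T→47T]: ω = 1244.6557×47/47 = 1244.6557 rpm, sense flips to +
signed output speed = +1244.6557 rpm

+1244.6557 rpm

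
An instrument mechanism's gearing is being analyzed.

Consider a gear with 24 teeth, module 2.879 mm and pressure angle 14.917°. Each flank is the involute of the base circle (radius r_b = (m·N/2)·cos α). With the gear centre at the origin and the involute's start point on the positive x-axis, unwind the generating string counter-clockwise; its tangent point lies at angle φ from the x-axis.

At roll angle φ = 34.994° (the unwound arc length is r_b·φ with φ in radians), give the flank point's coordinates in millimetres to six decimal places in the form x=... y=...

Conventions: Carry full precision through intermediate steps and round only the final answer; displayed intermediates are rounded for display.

single-mesh involute tooth geometry (24T wheel at module 2.879)
pitch radius r_p = m·N/2 = 2.879·24/2 = 34.548000
base radius r_b = r_p·cos α = 34.548000·cos 14.917° = 33.383724
roll angle φ = 34.994° = 0.61076052 rad
x = r_b·(cos φ + φ·sin φ) = 39.041515
y = r_b·(sin φ − φ·cos φ) = 2.441961

x=39.041515 y=2.441961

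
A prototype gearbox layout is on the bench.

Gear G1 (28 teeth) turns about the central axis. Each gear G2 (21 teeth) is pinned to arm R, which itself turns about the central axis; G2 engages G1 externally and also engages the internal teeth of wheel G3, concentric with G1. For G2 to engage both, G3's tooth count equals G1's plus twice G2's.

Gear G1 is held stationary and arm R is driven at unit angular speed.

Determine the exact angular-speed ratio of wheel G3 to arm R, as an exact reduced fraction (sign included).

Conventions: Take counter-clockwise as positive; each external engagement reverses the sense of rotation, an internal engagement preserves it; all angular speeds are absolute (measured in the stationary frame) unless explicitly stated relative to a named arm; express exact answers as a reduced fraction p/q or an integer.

planetary set (28T centre, 21T on arm, 70T internal) — Willis relation
ring teeth: 28 + 2·21 = 70
28(ω_sun−ω_arm) = −70(ω_ring−ω_arm),  ω_sun = 0, ω_arm = 1
ω_ring = 1 − (28/70)(0−1) = 7/5
ω_out/ω_in = 7/5

7/5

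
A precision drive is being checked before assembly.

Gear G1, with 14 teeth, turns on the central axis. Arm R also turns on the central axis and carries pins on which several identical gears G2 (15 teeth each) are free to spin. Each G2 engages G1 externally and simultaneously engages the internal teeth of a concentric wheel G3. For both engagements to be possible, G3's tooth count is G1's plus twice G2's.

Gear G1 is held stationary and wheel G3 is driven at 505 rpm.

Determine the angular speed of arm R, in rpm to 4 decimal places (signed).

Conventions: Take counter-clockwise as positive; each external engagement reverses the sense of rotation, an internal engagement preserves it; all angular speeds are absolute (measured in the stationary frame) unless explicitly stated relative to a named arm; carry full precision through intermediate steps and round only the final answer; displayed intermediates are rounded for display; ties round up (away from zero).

class = planetary set [G3 = 14+2·15 = 44; Willis about the carrier]
normalise by the input: solve with ω_ring = 1, then scale by 505 rpm
ring teeth: 14 + 2·15 = 44
14(ω_sun−ω_arm) = −44(ω_ring−ω_arm),  ω_sun = 0, ω_ring = 1
14(0−ω_arm) = −44(1−ω_arm)  ⇒  58·ω_arm = 44  ⇒  ω_arm = 22/29
scale: ω_arm = 22/29 × 505 rpm = +383.1034 rpm

+383.1034 rpm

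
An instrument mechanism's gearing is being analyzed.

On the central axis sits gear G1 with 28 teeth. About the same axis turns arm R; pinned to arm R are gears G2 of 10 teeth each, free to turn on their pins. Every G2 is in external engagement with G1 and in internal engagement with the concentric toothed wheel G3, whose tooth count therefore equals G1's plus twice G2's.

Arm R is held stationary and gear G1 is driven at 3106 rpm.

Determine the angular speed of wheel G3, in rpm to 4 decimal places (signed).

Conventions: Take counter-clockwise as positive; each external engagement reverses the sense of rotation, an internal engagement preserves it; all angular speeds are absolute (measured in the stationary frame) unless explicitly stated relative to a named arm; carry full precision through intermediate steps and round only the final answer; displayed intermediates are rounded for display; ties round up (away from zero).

recognized (axles ride arm R): planetary set, 28/10/48 teeth
normalise by the input: solve with ω_sun = 1, then scale by 3106 rpm
ring teeth: 28 + 2·10 = 48
28(ω_sun−ω_arm) = −48(ω_ring−ω_arm),  ω_arm = 0, ω_sun = 1
ω_ring = 0 − (28/48)(1−0) = -7/12
scale: ω_ring = -7/12 × 3106 rpm = -1811.8333 rpm

-1811.8333 rpm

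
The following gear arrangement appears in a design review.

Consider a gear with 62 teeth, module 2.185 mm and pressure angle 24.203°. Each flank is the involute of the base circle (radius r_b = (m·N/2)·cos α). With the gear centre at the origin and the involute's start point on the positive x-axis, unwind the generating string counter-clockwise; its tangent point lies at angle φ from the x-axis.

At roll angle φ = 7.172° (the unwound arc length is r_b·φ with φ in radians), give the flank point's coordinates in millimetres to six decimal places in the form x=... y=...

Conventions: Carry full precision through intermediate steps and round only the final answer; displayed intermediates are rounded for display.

recognized (one wheel, involute flank): single-mesh tooth geometry, m = 2.185, N = 62
pitch radius r_p = m·N/2 = 2.185·62/2 = 67.735000
base radius r_b = r_p·cos α = 67.735000·cos 24.203° = 61.781002
roll angle φ = 7.172° = 0.12517501 rad
x = r_b·(cos φ + φ·sin φ) = 62.263124
y = r_b·(sin φ − φ·cos φ) = 0.040328

x=62.263124 y=0.040328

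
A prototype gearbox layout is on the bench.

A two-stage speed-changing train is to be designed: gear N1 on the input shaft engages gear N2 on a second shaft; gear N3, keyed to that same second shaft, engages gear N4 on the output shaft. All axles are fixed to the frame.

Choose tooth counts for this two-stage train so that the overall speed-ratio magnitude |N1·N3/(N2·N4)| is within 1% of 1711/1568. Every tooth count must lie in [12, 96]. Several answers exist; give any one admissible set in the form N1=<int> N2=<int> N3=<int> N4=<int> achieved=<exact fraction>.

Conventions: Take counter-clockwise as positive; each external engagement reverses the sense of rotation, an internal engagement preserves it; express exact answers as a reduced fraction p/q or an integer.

N1=29 N2=28 N3=59 N4=56 achieved=1711/1568

design class (target 1711/1568): fixed-axis compound train
target = 1711/1568 in lowest terms: an exact hit needs N1·N3 = k·1711 and N2·N4 = k·1568 for one integer k, every count in [12, 96]; additionally prefer no 1:1 stage (N1 ≠ N2, N3 ≠ N4)
k = 1: N1·N3 = 1711 = 29·59, N2·N4 = 1568 = 28·56
achieved = 29·59/(28·56) = 1711/1568; |achieved − target| = 0 ≤ 1711/156800 ✓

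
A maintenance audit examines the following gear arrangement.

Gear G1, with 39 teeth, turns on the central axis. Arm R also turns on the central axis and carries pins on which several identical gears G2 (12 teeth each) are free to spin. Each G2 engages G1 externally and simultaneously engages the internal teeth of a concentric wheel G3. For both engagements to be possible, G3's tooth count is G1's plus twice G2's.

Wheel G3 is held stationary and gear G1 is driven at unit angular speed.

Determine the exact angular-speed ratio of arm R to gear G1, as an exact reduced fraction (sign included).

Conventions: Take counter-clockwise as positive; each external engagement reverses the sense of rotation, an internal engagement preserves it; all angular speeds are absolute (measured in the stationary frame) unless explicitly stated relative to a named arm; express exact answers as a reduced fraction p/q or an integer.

topology: planetary set — G1 39T / G2 12T / G3 63T, arm = carrier (Willis)
ring teeth: 39 + 2·12 = 63
39(ω_sun−ω_arm) = −63(ω_ring−ω_arm),  ω_ring = 0, ω_sun = 1
39(1−ω_arm) = −63(0−ω_arm)  ⇒  102·ω_arm = 39  ⇒  ω_arm = 13/34
ω_out/ω_in = 13/34

13/34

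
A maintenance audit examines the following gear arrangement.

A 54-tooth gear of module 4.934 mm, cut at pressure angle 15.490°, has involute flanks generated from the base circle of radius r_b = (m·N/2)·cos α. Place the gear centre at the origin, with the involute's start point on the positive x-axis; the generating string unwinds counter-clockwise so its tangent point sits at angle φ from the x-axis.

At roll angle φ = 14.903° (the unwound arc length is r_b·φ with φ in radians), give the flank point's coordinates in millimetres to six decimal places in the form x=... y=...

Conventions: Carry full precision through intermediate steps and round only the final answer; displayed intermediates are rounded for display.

class = single-mesh tooth geometry [base-circle involute, m = 4.934, 54T]
pitch radius r_p = m·N/2 = 4.934·54/2 = 133.218000
base radius r_b = r_p·cos α = 133.218000·cos 15.490° = 128.379133
roll angle φ = 14.903° = 0.26010642 rad
x = r_b·(cos φ + φ·sin φ) = 132.648724
y = r_b·(sin φ − φ·cos φ) = 0.747972

x=132.648724 y=0.747972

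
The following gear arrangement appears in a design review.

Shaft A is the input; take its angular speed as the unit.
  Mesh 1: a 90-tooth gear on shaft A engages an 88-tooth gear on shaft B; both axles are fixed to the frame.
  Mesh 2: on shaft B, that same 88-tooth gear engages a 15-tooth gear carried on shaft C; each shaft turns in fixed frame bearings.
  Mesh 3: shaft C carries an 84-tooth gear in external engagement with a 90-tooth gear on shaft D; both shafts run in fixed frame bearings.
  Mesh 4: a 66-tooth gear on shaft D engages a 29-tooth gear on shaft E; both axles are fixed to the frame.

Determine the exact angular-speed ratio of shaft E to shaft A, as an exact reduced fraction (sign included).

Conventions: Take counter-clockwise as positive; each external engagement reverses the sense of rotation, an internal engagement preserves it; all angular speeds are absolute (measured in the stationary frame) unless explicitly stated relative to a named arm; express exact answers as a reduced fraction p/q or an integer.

class = fixed-axis compound train [4 meshes; 4 ratios multiply, 4 sense flips]
mesh 1 [90T→88T]: running ratio 45/44, sense −
mesh 2 [88T→15T]: running ratio 6, sense +
mesh 3 [84T→90T]: running ratio 28/5, sense −
mesh 4 [66T→29T]: running ratio 1848/145, sense +
ω_out/ω_in = 1848/145

1848/145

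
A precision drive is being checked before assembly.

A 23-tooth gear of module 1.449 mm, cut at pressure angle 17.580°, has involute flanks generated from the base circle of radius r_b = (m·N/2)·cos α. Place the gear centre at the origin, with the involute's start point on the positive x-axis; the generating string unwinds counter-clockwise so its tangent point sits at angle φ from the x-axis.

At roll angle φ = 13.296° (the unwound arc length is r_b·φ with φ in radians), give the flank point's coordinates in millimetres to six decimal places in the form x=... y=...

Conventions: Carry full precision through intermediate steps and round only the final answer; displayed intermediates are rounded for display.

single-mesh involute tooth geometry (23T wheel at module 1.449)
pitch radius r_p = m·N/2 = 1.449·23/2 = 16.663500
base radius r_b = r_p·cos α = 16.663500·cos 17.580° = 15.885251
roll angle φ = 13.296° = 0.23205898 rad
x = r_b·(cos φ + φ·sin φ) = 16.307231
y = r_b·(sin φ − φ·cos φ) = 0.065815

x=16.307231 y=0.065815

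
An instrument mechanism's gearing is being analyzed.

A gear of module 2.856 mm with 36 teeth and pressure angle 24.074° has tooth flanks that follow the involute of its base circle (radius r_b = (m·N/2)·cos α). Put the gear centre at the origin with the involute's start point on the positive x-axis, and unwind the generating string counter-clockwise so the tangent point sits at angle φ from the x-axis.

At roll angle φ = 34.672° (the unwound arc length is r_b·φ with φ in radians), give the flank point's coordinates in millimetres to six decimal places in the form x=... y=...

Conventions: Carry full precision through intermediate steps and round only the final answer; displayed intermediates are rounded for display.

class = single-mesh tooth geometry [base-circle involute, m = 2.856, 36T]
pitch radius r_p = m·N/2 = 2.856·36/2 = 51.408000
base radius r_b = r_p·cos α = 51.408000·cos 24.074° = 46.936500
roll angle φ = 34.672° = 0.60514056 rad
x = r_b·(cos φ + φ·sin φ) = 54.759552
y = r_b·(sin φ − φ·cos φ) = 3.341723

x=54.759552 y=3.341723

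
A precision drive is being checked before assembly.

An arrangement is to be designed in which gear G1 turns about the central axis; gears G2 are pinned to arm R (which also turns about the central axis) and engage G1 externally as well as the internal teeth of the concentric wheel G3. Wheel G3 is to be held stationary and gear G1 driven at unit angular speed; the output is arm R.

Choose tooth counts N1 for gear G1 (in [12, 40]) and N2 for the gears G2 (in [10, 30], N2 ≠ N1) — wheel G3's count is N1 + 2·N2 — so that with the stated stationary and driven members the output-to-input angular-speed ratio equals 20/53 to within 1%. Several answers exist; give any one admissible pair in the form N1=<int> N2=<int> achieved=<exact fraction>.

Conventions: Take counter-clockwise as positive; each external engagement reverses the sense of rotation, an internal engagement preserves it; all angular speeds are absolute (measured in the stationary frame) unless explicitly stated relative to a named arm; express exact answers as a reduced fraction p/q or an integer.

N1=40 N2=13 achieved=20/53

topology: planetary set — design target 20/53, arm = carrier (Willis)
Willis with ω_ring = 0: ω_arm/ω_sun = N1/(N1+N3); set equal to 20/53  ⇒  N3/N1 = 1/(20/53) − 1 = 33/20
N3 = N1 + 2·N2  ⇒  N2/N1 = (N3/N1 − 1)/2 = (33/20 − 1)/2 = 13/40
smallest multiple with N1 ≥ 12 and N2 ≥ 10: k = 1  ⇒  N1 = 1·40 = 40, N2 = 1·13 = 13 (N1 ≤ 40, N2 ≤ 30, N2 ≠ N1 ✓), N3 = 40 + 2·13 = 66
check: N1/(N1+N3) with N1 = 40, N3 = 66 gives 20/53; |achieved − target| = 0 ≤ 1/265 ✓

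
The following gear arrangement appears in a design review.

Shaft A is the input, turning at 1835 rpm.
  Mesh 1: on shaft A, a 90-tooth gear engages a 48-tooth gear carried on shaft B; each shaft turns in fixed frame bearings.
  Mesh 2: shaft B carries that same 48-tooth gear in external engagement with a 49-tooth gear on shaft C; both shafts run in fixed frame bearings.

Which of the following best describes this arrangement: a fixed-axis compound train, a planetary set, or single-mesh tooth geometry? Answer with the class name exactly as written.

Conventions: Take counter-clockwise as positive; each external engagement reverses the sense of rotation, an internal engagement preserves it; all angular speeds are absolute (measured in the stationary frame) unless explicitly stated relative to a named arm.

fixed-axis compound train

recognized (3 fixed axles, 2 meshes): fixed-axis compound train
classification: fixed-axis compound train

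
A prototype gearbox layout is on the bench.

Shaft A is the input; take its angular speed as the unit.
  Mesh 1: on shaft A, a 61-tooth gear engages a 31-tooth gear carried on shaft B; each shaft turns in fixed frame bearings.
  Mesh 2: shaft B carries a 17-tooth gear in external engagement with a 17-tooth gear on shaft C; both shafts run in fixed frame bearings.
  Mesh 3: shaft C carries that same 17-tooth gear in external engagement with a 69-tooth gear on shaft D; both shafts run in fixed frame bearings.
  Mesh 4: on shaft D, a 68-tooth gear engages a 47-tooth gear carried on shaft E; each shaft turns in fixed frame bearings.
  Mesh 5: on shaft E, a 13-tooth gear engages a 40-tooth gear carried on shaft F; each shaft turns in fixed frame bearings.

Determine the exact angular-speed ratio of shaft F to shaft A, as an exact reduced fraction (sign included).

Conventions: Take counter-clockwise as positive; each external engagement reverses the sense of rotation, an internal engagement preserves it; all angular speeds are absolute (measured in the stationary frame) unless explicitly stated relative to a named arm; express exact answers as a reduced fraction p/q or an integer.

-229177/1005330

class = fixed-axis compound train [5 meshes; 5 ratios multiply, 5 sense flips]
mesh 1 [61T→31T]: running ratio 61/31, sense −
mesh 2 [17T→17T]: running ratio 61/31, sense +
mesh 3 [17T→69T]: running ratio 1037/2139, sense −
mesh 4 [68T→47T]: running ratio 70516/100533, sense +
mesh 5 [13T→40T]: running ratio 229177/1005330, sense −
ω_out/ω_in = -229177/1005330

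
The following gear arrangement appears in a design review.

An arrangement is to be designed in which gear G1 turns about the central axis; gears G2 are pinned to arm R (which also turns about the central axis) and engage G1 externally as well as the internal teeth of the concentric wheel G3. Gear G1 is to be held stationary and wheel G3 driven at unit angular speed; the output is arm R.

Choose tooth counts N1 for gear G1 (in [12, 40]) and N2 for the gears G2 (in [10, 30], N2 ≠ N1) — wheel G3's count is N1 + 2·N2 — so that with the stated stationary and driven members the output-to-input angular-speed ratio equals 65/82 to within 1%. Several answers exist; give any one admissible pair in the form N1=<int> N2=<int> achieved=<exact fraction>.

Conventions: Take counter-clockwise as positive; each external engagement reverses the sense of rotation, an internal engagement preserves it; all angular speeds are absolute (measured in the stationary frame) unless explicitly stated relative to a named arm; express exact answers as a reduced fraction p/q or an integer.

N1=17 N2=24 achieved=65/82

planetary set to be sized for 65/82 (Willis relation)
Willis with ω_sun = 0: ω_arm/ω_ring = N3/(N1+N3); set equal to 65/82  ⇒  N3/N1 = (65/82)/(1 − 65/82) = 65/17
N3 = N1 + 2·N2  ⇒  N2/N1 = (N3/N1 − 1)/2 = (65/17 − 1)/2 = 24/17
smallest multiple with N1 ≥ 12 and N2 ≥ 10: k = 1  ⇒  N1 = 1·17 = 17, N2 = 1·24 = 24 (N1 ≤ 40, N2 ≤ 30, N2 ≠ N1 ✓), N3 = 17 + 2·24 = 65
check: N3/(N1+N3) with N1 = 17, N3 = 65 gives 65/82; |achieved − target| = 0 ≤ 13/1640 ✓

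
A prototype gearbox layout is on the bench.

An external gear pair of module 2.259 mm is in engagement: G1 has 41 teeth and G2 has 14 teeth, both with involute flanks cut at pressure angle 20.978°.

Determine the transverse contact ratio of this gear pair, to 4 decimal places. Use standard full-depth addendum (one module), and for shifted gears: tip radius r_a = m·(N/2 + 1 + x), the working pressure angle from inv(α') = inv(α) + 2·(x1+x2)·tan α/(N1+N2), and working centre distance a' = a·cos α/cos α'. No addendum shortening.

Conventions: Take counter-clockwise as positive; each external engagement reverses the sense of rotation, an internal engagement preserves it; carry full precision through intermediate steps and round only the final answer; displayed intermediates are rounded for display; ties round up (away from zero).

topology: single-mesh involute geometry — m = 2.259, 41T/14T pair
base radii: r_b1 = 43.240012, r_b2 = 14.764882
tip radii: r_a1 = 48.568500, r_a2 = 18.072000
no profile shift: α' = α, a' = a
action lengths: √(r_a1²−r_b1²) = 22.117879, √(r_a2²−r_b2²) = 10.420914
base pitch p_b = π·m·cos α = 6.626464
CR = (22.117879 + 10.420914 − 62.122500·sin 20.97800°)/6.626464 = 1.554125
contact ratio ≈ 1.5541

1.5541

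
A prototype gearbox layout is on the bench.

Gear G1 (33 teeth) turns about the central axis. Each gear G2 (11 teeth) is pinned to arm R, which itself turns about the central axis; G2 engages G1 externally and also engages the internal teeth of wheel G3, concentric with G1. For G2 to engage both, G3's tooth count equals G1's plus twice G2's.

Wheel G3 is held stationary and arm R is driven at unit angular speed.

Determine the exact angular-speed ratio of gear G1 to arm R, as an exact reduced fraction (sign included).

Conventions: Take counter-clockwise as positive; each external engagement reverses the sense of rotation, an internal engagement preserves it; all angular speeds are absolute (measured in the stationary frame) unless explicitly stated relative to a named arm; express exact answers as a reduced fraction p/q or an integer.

8/3

recognized (axles ride arm R): planetary set, 33/11/55 teeth
ring teeth: 33 + 2·11 = 55
33(ω_sun−ω_arm) = −55(ω_ring−ω_arm),  ω_ring = 0, ω_arm = 1
ω_sun = 1 − (55/33)(0−1) = 8/3
ω_out/ω_in = 8/3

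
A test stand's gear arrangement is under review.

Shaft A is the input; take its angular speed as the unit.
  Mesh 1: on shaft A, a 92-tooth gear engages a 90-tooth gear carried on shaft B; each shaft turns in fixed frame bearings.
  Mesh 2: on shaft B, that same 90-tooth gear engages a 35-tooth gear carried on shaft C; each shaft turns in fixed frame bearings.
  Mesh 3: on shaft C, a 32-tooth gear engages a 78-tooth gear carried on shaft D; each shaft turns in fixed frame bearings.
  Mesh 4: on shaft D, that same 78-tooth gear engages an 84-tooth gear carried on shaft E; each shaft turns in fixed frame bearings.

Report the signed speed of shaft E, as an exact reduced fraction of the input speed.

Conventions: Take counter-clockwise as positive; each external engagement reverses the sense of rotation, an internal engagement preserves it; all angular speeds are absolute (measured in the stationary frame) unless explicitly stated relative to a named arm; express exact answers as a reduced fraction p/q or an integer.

736/735

4-mesh fixed-axis compound train (all bearings frame-fixed)
mesh 1 [92T→90T]: |ω|/ω_in = 1×92/90 = 46/45, sense flips to −
mesh 2 [90T→35T]: |ω|/ω_in = (46/45)×90/35 = 92/35, sense flips to +
mesh 3 [32T→78T]: |ω|/ω_in = (92/35)×32/78 = 1472/1365, sense flips to −
mesh 4 [78T→84T]: |ω|/ω_in = (1472/1365)×78/84 = 736/735, sense flips to +
signed output speed (× input speed) = 736/735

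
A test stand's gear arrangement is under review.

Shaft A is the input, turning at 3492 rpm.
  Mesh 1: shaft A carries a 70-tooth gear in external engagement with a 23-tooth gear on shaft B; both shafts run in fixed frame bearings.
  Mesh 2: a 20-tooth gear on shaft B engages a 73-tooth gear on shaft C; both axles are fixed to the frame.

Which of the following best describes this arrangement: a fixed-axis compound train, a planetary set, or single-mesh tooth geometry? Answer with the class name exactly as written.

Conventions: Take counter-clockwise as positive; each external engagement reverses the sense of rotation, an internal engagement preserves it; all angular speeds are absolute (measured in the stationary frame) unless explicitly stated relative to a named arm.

fixed-axis compound train

class = fixed-axis compound train [2 meshes; 2 ratios multiply, 2 sense flips]
classification: fixed-axis compound train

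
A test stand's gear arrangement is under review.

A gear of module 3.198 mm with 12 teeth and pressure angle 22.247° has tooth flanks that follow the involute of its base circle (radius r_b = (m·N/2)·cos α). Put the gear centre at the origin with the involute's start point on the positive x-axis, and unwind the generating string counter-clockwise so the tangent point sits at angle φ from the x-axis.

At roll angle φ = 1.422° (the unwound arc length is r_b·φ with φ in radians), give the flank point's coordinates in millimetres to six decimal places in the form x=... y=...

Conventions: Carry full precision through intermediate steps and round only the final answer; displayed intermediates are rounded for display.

recognized (one wheel, involute flank): single-mesh tooth geometry, m = 3.198, N = 12
pitch radius r_p = m·N/2 = 3.198·12/2 = 19.188000
base radius r_b = r_p·cos α = 19.188000·cos 22.247° = 17.759652
roll angle φ = 1.422° = 0.02481858 rad
x = r_b·(cos φ + φ·sin φ) = 17.765120
y = r_b·(sin φ − φ·cos φ) = 0.000090

x=17.765120 y=0.000090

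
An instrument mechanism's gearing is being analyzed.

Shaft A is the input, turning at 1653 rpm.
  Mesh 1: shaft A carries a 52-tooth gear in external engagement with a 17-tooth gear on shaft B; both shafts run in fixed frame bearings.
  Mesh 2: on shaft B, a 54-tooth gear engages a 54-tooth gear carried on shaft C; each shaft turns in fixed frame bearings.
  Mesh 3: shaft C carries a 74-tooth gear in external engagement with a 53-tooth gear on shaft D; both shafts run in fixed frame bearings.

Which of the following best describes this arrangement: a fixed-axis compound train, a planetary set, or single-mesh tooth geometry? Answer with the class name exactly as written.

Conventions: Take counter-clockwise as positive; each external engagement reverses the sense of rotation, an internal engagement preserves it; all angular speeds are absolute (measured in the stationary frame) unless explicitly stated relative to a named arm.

fixed-axis compound train

topology: fixed-axis compound train — 3 meshes, A→D
classification: fixed-axis compound train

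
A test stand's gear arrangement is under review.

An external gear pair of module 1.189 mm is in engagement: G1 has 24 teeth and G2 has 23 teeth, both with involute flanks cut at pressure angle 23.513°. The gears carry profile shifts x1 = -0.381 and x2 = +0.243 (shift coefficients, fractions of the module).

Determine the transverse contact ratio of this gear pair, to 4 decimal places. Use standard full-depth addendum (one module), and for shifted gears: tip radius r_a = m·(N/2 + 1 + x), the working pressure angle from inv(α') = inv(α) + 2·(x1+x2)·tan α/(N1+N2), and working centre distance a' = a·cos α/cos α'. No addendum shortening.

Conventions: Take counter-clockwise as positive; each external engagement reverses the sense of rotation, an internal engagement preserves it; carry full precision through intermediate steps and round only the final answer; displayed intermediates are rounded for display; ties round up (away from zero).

1.4973

topology: single-mesh involute geometry — m = 1.189, 24T/23T pair
base radii: r_b1 = 13.083322, r_b2 = 12.538184
tip radii: r_a1 = 15.003991, r_a2 = 15.151427
inv(α') = inv(23.513°) + 2·(-0.381+0.243)·tan α/(24+23) = 0.02214797  ⇒  α' = 22.70938°
a' = a·cos α / cos α' = 27.9415·cos 23.513°/cos 22.70938° = 27.774745
action lengths: √(r_a1²−r_b1²) = 7.344824, √(r_a2²−r_b2²) = 8.506450
base pitch p_b = π·m·cos α = 3.425206
CR = (7.344824 + 8.506450 − 27.774745·sin 22.70938°)/3.425206 = 1.497323
contact ratio ≈ 1.4973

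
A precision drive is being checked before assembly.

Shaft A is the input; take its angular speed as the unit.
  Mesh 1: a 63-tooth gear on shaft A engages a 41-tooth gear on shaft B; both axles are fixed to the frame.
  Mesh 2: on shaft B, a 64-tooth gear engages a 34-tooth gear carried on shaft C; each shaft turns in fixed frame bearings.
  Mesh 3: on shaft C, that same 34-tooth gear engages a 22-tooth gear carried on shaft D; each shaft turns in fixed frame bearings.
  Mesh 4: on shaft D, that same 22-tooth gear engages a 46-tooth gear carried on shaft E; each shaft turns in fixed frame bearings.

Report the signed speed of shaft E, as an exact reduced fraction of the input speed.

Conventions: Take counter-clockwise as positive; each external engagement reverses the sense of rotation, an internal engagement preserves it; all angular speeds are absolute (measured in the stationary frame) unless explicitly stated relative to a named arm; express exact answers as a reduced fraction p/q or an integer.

2016/943

4-mesh fixed-axis compound train (all bearings frame-fixed)
mesh 1 [63T→41T]: |ω|/ω_in = 1×63/41 = 63/41, sense flips to −
mesh 2 [64T→34T]: |ω|/ω_in = (63/41)×64/34 = 2016/697, sense flips to +
mesh 3 [34T→22T]: |ω|/ω_in = (2016/697)×34/22 = 2016/451, sense flips to −
mesh 4 [22T→46T]: |ω|/ω_in = (2016/451)×22/46 = 2016/943, sense flips to +
signed output speed (× input speed) = 2016/943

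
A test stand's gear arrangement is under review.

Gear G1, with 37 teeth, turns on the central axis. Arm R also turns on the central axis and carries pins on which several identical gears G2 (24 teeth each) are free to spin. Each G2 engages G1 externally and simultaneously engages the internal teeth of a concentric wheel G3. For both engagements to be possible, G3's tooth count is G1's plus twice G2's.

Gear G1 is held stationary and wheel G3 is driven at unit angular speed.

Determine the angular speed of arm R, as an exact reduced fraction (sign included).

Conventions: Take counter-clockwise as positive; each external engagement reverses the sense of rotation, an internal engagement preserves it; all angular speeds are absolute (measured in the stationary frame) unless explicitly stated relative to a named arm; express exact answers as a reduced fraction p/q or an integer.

class = planetary set [G3 = 37+2·24 = 85; Willis about the carrier]
ring teeth: 37 + 2·24 = 85
37(ω_sun−ω_arm) = −85(ω_ring−ω_arm),  ω_sun = 0, ω_ring = 1
37(0−ω_arm) = −85(1−ω_arm)  ⇒  122·ω_arm = 85  ⇒  ω_arm = 85/122
exact speed ratio = 85/122

85/122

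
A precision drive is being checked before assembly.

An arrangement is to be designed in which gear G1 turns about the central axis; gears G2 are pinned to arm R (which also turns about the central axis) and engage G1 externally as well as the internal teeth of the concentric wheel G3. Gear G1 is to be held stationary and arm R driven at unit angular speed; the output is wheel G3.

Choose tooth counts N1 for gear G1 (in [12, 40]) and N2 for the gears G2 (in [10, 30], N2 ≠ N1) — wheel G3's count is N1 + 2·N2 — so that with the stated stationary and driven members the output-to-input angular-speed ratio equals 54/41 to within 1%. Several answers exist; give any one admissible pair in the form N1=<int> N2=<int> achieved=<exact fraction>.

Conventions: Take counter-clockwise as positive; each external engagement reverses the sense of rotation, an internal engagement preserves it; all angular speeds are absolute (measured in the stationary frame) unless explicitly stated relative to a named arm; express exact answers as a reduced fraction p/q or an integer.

N1=13 N2=14 achieved=54/41

class = planetary set [ratio 54/41 wanted; Willis about the carrier]
Willis with ω_sun = 0: ω_ring/ω_arm = (N1+N3)/N3; set equal to 54/41  ⇒  N3/N1 = 1/(54/41 − 1) = 41/13
N3 = N1 + 2·N2  ⇒  N2/N1 = (N3/N1 − 1)/2 = (41/13 − 1)/2 = 14/13
smallest multiple with N1 ≥ 12 and N2 ≥ 10: k = 1  ⇒  N1 = 1·13 = 13, N2 = 1·14 = 14 (N1 ≤ 40, N2 ≤ 30, N2 ≠ N1 ✓), N3 = 13 + 2·14 = 41
check: (N1+N3)/N3 with N1 = 13, N3 = 41 gives 54/41; |achieved − target| = 0 ≤ 27/2050 ✓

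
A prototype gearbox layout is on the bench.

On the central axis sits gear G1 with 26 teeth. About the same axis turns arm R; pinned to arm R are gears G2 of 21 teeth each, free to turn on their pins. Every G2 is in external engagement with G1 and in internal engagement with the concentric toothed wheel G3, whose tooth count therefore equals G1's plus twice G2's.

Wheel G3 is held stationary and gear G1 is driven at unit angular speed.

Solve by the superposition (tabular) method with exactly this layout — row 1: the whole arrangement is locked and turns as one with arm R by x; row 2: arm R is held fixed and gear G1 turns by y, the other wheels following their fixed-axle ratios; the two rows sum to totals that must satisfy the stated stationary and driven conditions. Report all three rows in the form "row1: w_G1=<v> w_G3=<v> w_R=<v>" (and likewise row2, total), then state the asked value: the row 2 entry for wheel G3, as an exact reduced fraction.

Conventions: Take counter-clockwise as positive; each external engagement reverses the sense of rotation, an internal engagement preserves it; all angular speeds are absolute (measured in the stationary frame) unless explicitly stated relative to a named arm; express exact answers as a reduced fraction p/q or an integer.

row1: w_G1=13/47 w_G3=13/47 w_R=13/47
row2: w_G1=34/47 w_G3=-13/47 w_R=0
total: w_G1=1 w_G3=0 w_R=13/47
asked value: -13/47

planetary set (26T centre, 21T on arm, 68T internal) — Willis relation
row 1 (train locked, turned with arm): all members turn x
row 2: sun turns y, ring = −(26/68)·y, arm 0
boundary: total ω_ring = x − (26/68)·y = 0 and total ω_sun = x + y = 1  ⇒  y = 34/47, x = 13/47
row 2 ring = −(26/68)·34/47 = -13/47
totals (row 1 + row 2): sun 13/47 + 34/47 = 1, ring 13/47 + (-13/47) = 0, arm 13/47 + 0 = 13/47
asked cell (row2, ring) = -13/47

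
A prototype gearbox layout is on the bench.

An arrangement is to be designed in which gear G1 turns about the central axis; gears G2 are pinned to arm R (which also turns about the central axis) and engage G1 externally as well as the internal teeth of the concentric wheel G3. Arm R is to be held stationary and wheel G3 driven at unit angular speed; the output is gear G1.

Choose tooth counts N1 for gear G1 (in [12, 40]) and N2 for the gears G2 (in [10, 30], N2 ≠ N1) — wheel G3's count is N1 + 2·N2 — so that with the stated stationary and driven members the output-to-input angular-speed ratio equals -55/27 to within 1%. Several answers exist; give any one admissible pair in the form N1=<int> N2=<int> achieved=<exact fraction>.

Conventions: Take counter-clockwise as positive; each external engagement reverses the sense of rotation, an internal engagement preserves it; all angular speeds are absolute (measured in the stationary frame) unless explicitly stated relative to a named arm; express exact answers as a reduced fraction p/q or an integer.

N1=27 N2=14 achieved=-55/27

design class (target -55/27): planetary set
Willis with ω_arm = 0: ω_sun/ω_ring = −N3/N1; set equal to -55/27  ⇒  N3/N1 = −(-55/27) = 55/27
N3 = N1 + 2·N2  ⇒  N2/N1 = (N3/N1 − 1)/2 = (55/27 − 1)/2 = 14/27
smallest multiple with N1 ≥ 12 and N2 ≥ 10: k = 1  ⇒  N1 = 1·27 = 27, N2 = 1·14 = 14 (N1 ≤ 40, N2 ≤ 30, N2 ≠ N1 ✓), N3 = 27 + 2·14 = 55
check: −N3/N1 with N1 = 27, N3 = 55 gives -55/27; |achieved − target| = 0 ≤ 11/540 ✓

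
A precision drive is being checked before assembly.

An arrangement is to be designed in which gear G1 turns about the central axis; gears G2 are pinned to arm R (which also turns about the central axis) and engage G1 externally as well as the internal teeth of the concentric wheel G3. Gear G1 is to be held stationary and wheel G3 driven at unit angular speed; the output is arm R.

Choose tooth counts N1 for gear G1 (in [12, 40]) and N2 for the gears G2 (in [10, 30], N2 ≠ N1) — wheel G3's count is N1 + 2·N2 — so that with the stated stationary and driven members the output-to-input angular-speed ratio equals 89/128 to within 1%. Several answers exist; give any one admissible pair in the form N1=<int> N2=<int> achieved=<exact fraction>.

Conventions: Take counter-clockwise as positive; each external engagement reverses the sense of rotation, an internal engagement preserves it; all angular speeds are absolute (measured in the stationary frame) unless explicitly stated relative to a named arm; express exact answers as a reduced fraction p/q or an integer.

N1=39 N2=25 achieved=89/128

class = planetary set [ratio 89/128 wanted; Willis about the carrier]
Willis with ω_sun = 0: ω_arm/ω_ring = N3/(N1+N3); set equal to 89/128  ⇒  N3/N1 = (89/128)/(1 − 89/128) = 89/39
N3 = N1 + 2·N2  ⇒  N2/N1 = (N3/N1 − 1)/2 = (89/39 − 1)/2 = 25/39
smallest multiple with N1 ≥ 12 and N2 ≥ 10: k = 1  ⇒  N1 = 1·39 = 39, N2 = 1·25 = 25 (N1 ≤ 40, N2 ≤ 30, N2 ≠ N1 ✓), N3 = 39 + 2·25 = 89
check: N3/(N1+N3) with N1 = 39, N3 = 89 gives 89/128; |achieved − target| = 0 ≤ 89/12800 ✓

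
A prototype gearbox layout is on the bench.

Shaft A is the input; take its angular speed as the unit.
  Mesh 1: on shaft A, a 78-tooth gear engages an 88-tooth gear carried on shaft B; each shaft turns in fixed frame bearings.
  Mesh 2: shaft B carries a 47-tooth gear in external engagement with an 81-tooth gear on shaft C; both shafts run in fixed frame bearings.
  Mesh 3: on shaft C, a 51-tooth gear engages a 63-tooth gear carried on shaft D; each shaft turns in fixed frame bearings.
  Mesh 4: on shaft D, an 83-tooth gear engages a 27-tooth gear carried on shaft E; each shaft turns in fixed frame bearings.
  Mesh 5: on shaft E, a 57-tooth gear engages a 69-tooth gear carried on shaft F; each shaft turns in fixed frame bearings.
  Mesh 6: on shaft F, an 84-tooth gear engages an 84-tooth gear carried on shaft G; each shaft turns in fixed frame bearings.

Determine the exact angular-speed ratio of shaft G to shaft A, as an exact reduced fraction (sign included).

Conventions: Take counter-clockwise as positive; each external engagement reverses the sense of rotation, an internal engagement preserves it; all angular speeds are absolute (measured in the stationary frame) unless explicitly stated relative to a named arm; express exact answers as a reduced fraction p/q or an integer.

class = fixed-axis compound train [6 meshes; 6 ratios multiply, 6 sense flips]
mesh 1 [78T→88T]: running ratio 39/44, sense −
mesh 2 [47T→81T]: running ratio 611/1188, sense +
mesh 3 [51T→63T]: running ratio 10387/24948, sense −
mesh 4 [83T→27T]: running ratio 862121/673596, sense +
mesh 5 [57T→69T]: running ratio 16380299/15492708, sense −
mesh 6 [84T→84T]: running ratio 16380299/15492708, sense +
ω_out/ω_in = 16380299/15492708

16380299/15492708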